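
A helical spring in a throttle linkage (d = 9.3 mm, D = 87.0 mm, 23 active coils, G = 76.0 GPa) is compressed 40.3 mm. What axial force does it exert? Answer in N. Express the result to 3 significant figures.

189 N

k = Gd⁴/(8D³N_a) = (76.0×10³)(9.3⁴)/(8·87.0³·23) = 4.6921 N/mm
F = k·δ = 4.6921 × 40.3 = 189.09 N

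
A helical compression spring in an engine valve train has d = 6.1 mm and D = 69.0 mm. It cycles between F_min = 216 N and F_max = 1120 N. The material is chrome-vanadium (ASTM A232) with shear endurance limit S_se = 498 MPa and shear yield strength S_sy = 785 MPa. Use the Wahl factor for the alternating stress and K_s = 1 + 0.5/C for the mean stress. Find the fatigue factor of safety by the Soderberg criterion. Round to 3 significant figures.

C = D/d = 69.0/6.1 = 11.3115; K_W = (4C−1)/(4C−4)+0.615/C = 1.1271; K_s = 1+0.5/C = 1.0442
F_a = (F_max−F_min)/2 = 452 N; F_m = (F_max+F_min)/2 = 668 N
τ_a = K_W·8F_aD/(πd³) = 1.1271 × 349.9 = 394.37 MPa
τ_m = K_s·8F_mD/(πd³) = 1.0442 × 517.1 = 539.96 MPa
Soderberg: 1/n_f = τ_a/S_se + τ_m/S_sy = 394.37/498 + 539.96/785 = 0.79190 + 0.68785 = 1.4798
n_f = 1/1.4798 = 0.6758

0.676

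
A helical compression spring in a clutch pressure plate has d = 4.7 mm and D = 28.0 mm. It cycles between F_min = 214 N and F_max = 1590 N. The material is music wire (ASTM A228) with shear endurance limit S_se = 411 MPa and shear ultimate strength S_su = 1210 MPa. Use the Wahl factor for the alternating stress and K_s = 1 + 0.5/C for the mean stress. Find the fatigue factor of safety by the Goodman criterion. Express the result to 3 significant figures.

C = D/d = 28.0/4.7 = 5.9574; K_W = (4C−1)/(4C−4)+0.615/C = 1.2545; K_s = 1+0.5/C = 1.0839
F_a = (F_max−F_min)/2 = 688 N; F_m = (F_max+F_min)/2 = 902 N
τ_a = K_W·8F_aD/(πd³) = 1.2545 × 472.49 = 592.75 MPa
τ_m = K_s·8F_mD/(πd³) = 1.0839 × 619.46 = 671.45 MPa
Goodman: 1/n_f = τ_a/S_se + τ_m/S_su = 592.75/411 + 671.45/1210 = 1.44221 + 0.55491 = 1.9971
n_f = 1/1.9971 = 0.5007

0.501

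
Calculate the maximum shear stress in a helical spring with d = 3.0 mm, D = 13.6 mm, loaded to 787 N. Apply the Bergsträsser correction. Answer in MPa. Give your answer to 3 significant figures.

1340 MPa

Spring index C = D/d = 13.6/3.0 = 4.5333
K_B = (4C+2)/(4C−3) = 20.133/15.133 = 1.3304
τ₀ = 8FD/(πd³) = 8·787·13.6/(π·3.0³) = 85625.6/84.823 = 1009.5 MPa
τ_max = K·τ₀ = 1.3304 × 1009.5 = 1343 MPa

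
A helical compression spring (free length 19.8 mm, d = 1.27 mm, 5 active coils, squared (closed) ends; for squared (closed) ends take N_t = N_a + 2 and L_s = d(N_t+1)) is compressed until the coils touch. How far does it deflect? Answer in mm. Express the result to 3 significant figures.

9.64 mm

N_t = 7; L_s = 1.27·8 = 10.16 mm
δ_solid = L₀ − L_s = 19.8 − 10.16 = 9.64 mm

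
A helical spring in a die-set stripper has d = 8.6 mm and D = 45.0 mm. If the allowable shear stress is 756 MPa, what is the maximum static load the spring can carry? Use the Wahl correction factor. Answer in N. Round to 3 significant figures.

C = D/d = 45.0/8.6 = 5.2326
K_W = (4C−1)/(4C−4) + 0.615/C = 19.930/16.930 + 0.1175 = 1.2947
τ_max = K·8FD/(πd³) → F_max = τ_allow·πd³/(8DK)
F_max = 756·π·8.6³/(8·45.0·1.2947) = 1.5107e+06/466.1 = 3241 N

3240 N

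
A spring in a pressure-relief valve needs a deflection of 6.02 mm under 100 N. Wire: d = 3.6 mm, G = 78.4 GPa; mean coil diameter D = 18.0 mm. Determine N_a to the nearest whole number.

Required rate k = F/δ = 100/6.02 = 16.611 N/mm
N_a = Gd⁴/(8D³k) = (78.4×10³ × 3.6⁴)/(8 × 18.0³ × 16.611)
    = 1.31682e+07 / 775017 = 16.99 → 17 coils

17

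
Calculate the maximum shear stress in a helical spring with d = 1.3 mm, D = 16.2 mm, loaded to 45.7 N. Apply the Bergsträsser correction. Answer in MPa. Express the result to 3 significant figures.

Spring index C = D/d = 16.2/1.3 = 12.4615
K_B = (4C+2)/(4C−3) = 51.846/46.846 = 1.1067
τ₀ = 8FD/(πd³) = 8·45.7·16.2/(π·1.3³) = 5922.72/6.9021 = 858.11 MPa
τ_max = K·τ₀ = 1.1067 × 858.11 = 949.69 MPa

950 MPa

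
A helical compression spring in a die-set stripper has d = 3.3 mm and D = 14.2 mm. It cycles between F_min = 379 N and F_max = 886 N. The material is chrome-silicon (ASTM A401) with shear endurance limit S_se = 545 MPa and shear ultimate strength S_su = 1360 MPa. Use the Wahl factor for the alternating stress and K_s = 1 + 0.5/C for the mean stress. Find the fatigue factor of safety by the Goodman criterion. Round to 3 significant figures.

C = D/d = 14.2/3.3 = 4.3030; K_W = (4C−1)/(4C−4)+0.615/C = 1.3700; K_s = 1+0.5/C = 1.1162
F_a = (F_max−F_min)/2 = 253.5 N; F_m = (F_max+F_min)/2 = 632.5 N
τ_a = K_W·8F_aD/(πd³) = 1.3700 × 255.07 = 349.45 MPa
τ_m = K_s·8F_mD/(πd³) = 1.1162 × 636.42 = 710.38 MPa
Goodman: 1/n_f = τ_a/S_se + τ_m/S_su = 349.45/545 + 710.38/1360 = 0.64119 + 0.52234 = 1.1635
n_f = 1/1.1635 = 0.8595

0.859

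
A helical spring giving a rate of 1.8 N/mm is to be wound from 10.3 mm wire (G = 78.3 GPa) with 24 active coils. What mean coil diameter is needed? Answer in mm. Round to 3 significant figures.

137 mm

D = (Gd⁴/(8N_a·k))^(1/3) = (78.3×10³·10.3⁴/(8·24·1.8))^(1/3)
  = (2.54998e+06)^(1/3) = 136.6194 mm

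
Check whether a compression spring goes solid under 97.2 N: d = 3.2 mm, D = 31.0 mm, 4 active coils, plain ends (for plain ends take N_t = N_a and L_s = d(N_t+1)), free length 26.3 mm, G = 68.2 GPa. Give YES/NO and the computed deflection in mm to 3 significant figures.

YES, δ = 13.0 mm

k = Gd⁴/(8D³N_a) = (68.2×10³)(3.2⁴)/(8·31.0³·4) = 7.5015 N/mm
N_t = 4; L_s = 3.2·5 = 16 mm; δ_solid = L₀ − L_s = 26.3 − 16 = 10.3 mm
δ = F/k = 97.2/7.5015 = 12.957 mm
δ ≥ δ_solid → spring goes solid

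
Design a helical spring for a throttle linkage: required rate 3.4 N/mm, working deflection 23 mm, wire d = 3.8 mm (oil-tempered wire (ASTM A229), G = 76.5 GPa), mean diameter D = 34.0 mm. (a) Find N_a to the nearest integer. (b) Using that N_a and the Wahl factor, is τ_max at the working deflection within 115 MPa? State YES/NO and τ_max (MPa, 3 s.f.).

(a) 15 coils; (b) NO, τ_max = 143 MPa

N_a = Gd⁴/(8D³k) = (76.5×10³)(3.8⁴)/(8·34.0³·3.4) = 14.92 → N_a = 15
Actual rate k = Gd⁴/(8D³·15) = 3.382 N/mm
Working load F = kδ = 3.382·23 = 77.787 N
C = 34.0/3.8 = 8.9474; K_W = (4C−1)/(4C−4)+0.615/C = 1.1631
τ_max = K_W·8FD/(πd³) = 1.1631·122.74 = 142.76 MPa
τ_max > 115 MPa → exceeds allowable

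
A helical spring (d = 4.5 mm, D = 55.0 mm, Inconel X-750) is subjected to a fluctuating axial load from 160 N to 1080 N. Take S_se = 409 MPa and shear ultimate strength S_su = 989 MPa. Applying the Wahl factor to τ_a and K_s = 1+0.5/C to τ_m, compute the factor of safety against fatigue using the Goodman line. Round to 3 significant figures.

0.341

C = D/d = 55.0/4.5 = 12.2222; K_W = (4C−1)/(4C−4)+0.615/C = 1.1171; K_s = 1+0.5/C = 1.0409
F_a = (F_max−F_min)/2 = 460 N; F_m = (F_max+F_min)/2 = 620 N
τ_a = K_W·8F_aD/(πd³) = 1.1171 × 707.01 = 789.83 MPa
τ_m = K_s·8F_mD/(πd³) = 1.0409 × 952.92 = 991.9 MPa
Goodman: 1/n_f = τ_a/S_se + τ_m/S_su = 789.83/409 + 991.9/989 = 1.93113 + 1.00294 = 2.9341
n_f = 1/2.9341 = 0.3408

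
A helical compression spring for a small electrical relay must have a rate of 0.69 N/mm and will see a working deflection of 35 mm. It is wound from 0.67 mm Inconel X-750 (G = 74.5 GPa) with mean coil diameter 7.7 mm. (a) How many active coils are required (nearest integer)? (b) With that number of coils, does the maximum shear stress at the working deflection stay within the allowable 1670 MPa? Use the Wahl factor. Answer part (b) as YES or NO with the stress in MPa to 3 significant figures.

(a) 6 coils; (b) NO, τ_max = 1760 MPa

N_a = Gd⁴/(8D³k) = (74.5×10³)(0.67⁴)/(8·7.7³·0.69) = 5.957 → N_a = 6
Actual rate k = Gd⁴/(8D³·6) = 0.68508 N/mm
Working load F = kδ = 0.68508·35 = 23.978 N
C = 7.7/0.67 = 11.4925; K_W = (4C−1)/(4C−4)+0.615/C = 1.1250
τ_max = K_W·8FD/(πd³) = 1.1250·1563.2 = 1758.6 MPa
τ_max > 1670 MPa → exceeds allowable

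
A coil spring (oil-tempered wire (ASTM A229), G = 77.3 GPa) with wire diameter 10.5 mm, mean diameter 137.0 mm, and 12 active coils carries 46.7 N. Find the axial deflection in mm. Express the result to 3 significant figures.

k = Gd⁴/(8D³N_a) = (77.3×10³)(10.5⁴)/(8·137.0³·12) = 3.8063 N/mm
δ = F/k = 46.7 / 3.8063 = 12.269 mm

12.3 mm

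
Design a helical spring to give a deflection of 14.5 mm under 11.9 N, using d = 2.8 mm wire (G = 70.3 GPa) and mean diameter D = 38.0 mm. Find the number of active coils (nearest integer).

12

Required rate k = F/δ = 11.9/14.5 = 0.82069 N/mm
N_a = Gd⁴/(8D³k) = (70.3×10³ × 2.8⁴)/(8 × 38.0³ × 0.82069)
    = 4.32103e+06 / 360263 = 11.99 → 12 coils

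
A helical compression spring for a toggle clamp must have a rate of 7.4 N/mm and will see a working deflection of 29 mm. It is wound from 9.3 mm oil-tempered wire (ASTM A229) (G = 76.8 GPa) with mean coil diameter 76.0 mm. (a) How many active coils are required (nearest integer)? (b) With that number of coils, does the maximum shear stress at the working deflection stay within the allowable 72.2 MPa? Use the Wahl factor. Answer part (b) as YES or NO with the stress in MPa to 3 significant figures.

(a) 22 coils; (b) YES, τ_max = 61.2 MPa

N_a = Gd⁴/(8D³k) = (76.8×10³)(9.3⁴)/(8·76.0³·7.4) = 22.11 → N_a = 22
Actual rate k = Gd⁴/(8D³·22) = 7.436 N/mm
Working load F = kδ = 7.436·29 = 215.64 N
C = 76.0/9.3 = 8.1720; K_W = (4C−1)/(4C−4)+0.615/C = 1.1798
τ_max = K_W·8FD/(πd³) = 1.1798·51.885 = 61.216 MPa
τ_max ≤ 72.2 MPa → acceptable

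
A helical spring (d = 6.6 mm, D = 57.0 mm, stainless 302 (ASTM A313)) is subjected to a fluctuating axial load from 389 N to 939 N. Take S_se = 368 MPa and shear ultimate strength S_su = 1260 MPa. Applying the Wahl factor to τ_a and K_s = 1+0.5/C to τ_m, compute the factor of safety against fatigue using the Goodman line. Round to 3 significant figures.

C = D/d = 57.0/6.6 = 8.6364; K_W = (4C−1)/(4C−4)+0.615/C = 1.1694; K_s = 1+0.5/C = 1.0579
F_a = (F_max−F_min)/2 = 275 N; F_m = (F_max+F_min)/2 = 664 N
τ_a = K_W·8F_aD/(πd³) = 1.1694 × 138.84 = 162.36 MPa
τ_m = K_s·8F_mD/(πd³) = 1.0579 × 335.24 = 354.64 MPa
Goodman: 1/n_f = τ_a/S_se + τ_m/S_su = 162.36/368 + 354.64/1260 = 0.44120 + 0.28146 = 0.72267
n_f = 1/0.72267 = 1.384

1.38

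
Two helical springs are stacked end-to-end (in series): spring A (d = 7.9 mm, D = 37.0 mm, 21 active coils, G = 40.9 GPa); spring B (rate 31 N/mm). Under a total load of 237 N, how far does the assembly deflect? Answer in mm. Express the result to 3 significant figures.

k_A = Gd⁴/(8D³N_a) = (40.9×10³)(7.9⁴)/(8·37.0³·21) = 18.72 N/mm
Series: 1/k_eq = 1/18.72 + 1/31 = 0.085675; k_eq = 11.672 N/mm
δ = F/k_eq = 237/11.672 = 20.305 mm

20.3 mm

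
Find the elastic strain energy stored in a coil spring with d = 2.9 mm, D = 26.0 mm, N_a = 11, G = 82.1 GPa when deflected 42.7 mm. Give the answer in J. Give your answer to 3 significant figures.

3.42 J

k = Gd⁴/(8D³N_a) = (82.1×10³)(2.9⁴)/(8·26.0³·11) = 3.7543 N/mm
U = ½kδ² = 0.5 × 3.7543 × 42.7² = 3422.6 N·mm = 3.4226 J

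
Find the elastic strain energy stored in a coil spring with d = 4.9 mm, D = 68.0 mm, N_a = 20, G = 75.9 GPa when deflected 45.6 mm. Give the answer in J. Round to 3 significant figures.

k = Gd⁴/(8D³N_a) = (75.9×10³)(4.9⁴)/(8·68.0³·20) = 0.86972 N/mm
U = ½kδ² = 0.5 × 0.86972 × 45.6² = 904.23 N·mm = 0.90423 J

0.904 J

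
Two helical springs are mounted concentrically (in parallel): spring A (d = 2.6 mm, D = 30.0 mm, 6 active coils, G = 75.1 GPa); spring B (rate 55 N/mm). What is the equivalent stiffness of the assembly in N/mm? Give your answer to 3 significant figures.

57.6 N/mm

k_A = Gd⁴/(8D³N_a) = (75.1×10³)(2.6⁴)/(8·30.0³·6) = 2.6481 N/mm
Parallel: k_eq = 2.6481 + 55 = 57.648 N/mm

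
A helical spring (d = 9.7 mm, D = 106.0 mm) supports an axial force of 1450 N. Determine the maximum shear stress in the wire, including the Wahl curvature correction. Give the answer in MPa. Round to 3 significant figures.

485 MPa

Spring index C = D/d = 106.0/9.7 = 10.9278
K_W = (4C−1)/(4C−4) + 0.615/C = 42.711/39.711 + 0.0563 = 1.1318
τ₀ = 8FD/(πd³) = 8·1450·106.0/(π·9.7³) = 1.2296e+06/2867.2 = 428.84 MPa
τ_max = K·τ₀ = 1.1318 × 428.84 = 485.38 MPa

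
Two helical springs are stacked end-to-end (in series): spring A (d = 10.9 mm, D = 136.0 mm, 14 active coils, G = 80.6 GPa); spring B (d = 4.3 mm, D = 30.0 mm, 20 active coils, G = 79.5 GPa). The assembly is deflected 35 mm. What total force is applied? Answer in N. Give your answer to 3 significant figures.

k_A = Gd⁴/(8D³N_a) = (80.6×10³)(10.9⁴)/(8·136.0³·14) = 4.0384 N/mm
k_B = Gd⁴/(8D³N_a) = (79.5×10³)(4.3⁴)/(8·30.0³·20) = 6.2915 N/mm
Series: 1/k_eq = 1/4.0384 + 1/6.2915 = 0.40657; k_eq = 2.4596 N/mm
F = k_eq·δ = 2.4596·35 = 86.086 N

86.1 N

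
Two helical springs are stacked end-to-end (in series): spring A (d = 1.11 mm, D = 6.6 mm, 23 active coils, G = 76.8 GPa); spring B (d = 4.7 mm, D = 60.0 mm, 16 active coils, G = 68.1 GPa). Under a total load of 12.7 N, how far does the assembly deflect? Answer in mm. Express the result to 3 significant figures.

16.3 mm

k_A = Gd⁴/(8D³N_a) = (76.8×10³)(1.11⁴)/(8·6.6³·23) = 2.204 N/mm
k_B = Gd⁴/(8D³N_a) = (68.1×10³)(4.7⁴)/(8·60.0³·16) = 1.2019 N/mm
Series: 1/k_eq = 1/2.204 + 1/1.2019 = 1.2857; k_eq = 0.77777 N/mm
δ = F/k_eq = 12.7/0.77777 = 16.329 mm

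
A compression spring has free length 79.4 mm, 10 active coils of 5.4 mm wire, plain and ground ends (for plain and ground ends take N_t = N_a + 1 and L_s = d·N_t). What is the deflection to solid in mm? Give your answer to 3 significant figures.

N_t = 11; L_s = 5.4·11 = 59.4 mm
δ_solid = L₀ − L_s = 79.4 − 59.4 = 20 mm

20.0 mm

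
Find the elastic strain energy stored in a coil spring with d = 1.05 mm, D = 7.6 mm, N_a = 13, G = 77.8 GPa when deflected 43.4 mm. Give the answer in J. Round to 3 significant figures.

1.95 J

k = Gd⁴/(8D³N_a) = (77.8×10³)(1.05⁴)/(8·7.6³·13) = 2.0714 N/mm
U = ½kδ² = 0.5 × 2.0714 × 43.4² = 1950.8 N·mm = 1.9508 J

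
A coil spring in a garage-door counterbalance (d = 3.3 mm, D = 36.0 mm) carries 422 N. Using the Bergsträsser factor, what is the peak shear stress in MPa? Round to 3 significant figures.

1210 MPa

Spring index C = D/d = 36.0/3.3 = 10.9091
K_B = (4C+2)/(4C−3) = 45.636/40.636 = 1.1230
τ₀ = 8FD/(πd³) = 8·422·36.0/(π·3.3³) = 121536/112.9 = 1076.5 MPa
τ_max = K·τ₀ = 1.1230 × 1076.5 = 1209 MPa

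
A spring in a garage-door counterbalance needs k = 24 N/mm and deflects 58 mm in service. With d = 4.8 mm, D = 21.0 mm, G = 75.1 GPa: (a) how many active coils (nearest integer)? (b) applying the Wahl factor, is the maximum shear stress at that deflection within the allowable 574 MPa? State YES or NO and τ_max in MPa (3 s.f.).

N_a = Gd⁴/(8D³k) = (75.1×10³)(4.8⁴)/(8·21.0³·24) = 22.42 → N_a = 22
Actual rate k = Gd⁴/(8D³·22) = 24.459 N/mm
Working load F = kδ = 24.459·58 = 1418.6 N
C = 21.0/4.8 = 4.3750; K_W = (4C−1)/(4C−4)+0.615/C = 1.3628
τ_max = K_W·8FD/(πd³) = 1.3628·685.96 = 934.82 MPa
τ_max > 574 MPa → exceeds allowable

(a) 22 coils; (b) NO, τ_max = 935 MPa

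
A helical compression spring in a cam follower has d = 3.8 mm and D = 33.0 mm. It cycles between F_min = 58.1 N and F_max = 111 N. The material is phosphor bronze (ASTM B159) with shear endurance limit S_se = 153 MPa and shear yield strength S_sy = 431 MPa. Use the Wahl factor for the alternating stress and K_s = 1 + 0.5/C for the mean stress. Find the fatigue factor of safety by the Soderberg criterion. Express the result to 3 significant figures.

1.59

C = D/d = 33.0/3.8 = 8.6842; K_W = (4C−1)/(4C−4)+0.615/C = 1.1684; K_s = 1+0.5/C = 1.0576
F_a = (F_max−F_min)/2 = 26.45 N; F_m = (F_max+F_min)/2 = 84.55 N
τ_a = K_W·8F_aD/(πd³) = 1.1684 × 40.507 = 47.329 MPa
τ_m = K_s·8F_mD/(πd³) = 1.0576 × 129.48 = 136.94 MPa
Soderberg: 1/n_f = τ_a/S_se + τ_m/S_sy = 47.329/153 + 136.94/431 = 0.30934 + 0.31772 = 0.62707
n_f = 1/0.62707 = 1.595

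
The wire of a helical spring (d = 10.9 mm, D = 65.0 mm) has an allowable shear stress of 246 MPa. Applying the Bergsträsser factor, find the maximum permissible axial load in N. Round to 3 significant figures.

1550 N

C = D/d = 65.0/10.9 = 5.9633
K_B = (4C+2)/(4C−3) = 25.853/20.853 = 1.2398
τ_max = K·8FD/(πd³) → F_max = τ_allow·πd³/(8DK)
F_max = 246·π·10.9³/(8·65.0·1.2398) = 1.0008e+06/644.68 = 1552.5 N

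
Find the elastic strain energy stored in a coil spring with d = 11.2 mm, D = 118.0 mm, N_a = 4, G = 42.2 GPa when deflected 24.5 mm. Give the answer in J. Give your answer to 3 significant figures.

k = Gd⁴/(8D³N_a) = (42.2×10³)(11.2⁴)/(8·118.0³·4) = 12.63 N/mm
U = ½kδ² = 0.5 × 12.63 × 24.5² = 3790.4 N·mm = 3.7904 J

3.79 J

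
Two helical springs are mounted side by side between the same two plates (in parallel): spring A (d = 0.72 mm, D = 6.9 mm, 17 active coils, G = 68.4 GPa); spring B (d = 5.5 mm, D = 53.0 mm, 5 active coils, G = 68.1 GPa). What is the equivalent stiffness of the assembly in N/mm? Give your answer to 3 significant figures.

10.9 N/mm

k_A = Gd⁴/(8D³N_a) = (68.4×10³)(0.72⁴)/(8·6.9³·17) = 0.41143 N/mm
k_B = Gd⁴/(8D³N_a) = (68.1×10³)(5.5⁴)/(8·53.0³·5) = 10.464 N/mm
Parallel: k_eq = 0.41143 + 10.464 = 10.876 N/mm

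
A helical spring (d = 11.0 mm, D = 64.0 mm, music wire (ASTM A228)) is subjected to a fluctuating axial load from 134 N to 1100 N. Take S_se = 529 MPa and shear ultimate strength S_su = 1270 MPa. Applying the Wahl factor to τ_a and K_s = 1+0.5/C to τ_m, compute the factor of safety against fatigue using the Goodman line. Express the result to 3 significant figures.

C = D/d = 64.0/11.0 = 5.8182; K_W = (4C−1)/(4C−4)+0.615/C = 1.2614; K_s = 1+0.5/C = 1.0859
F_a = (F_max−F_min)/2 = 483 N; F_m = (F_max+F_min)/2 = 617 N
τ_a = K_W·8F_aD/(πd³) = 1.2614 × 59.141 = 74.598 MPa
τ_m = K_s·8F_mD/(πd³) = 1.0859 × 75.549 = 82.041 MPa
Goodman: 1/n_f = τ_a/S_se + τ_m/S_su = 74.598/529 + 82.041/1270 = 0.14102 + 0.06460 = 0.20562
n_f = 1/0.20562 = 4.863

4.86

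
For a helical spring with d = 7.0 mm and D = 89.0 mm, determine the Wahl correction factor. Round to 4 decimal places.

1.1124

C = D/d = 89.0/7.0 = 12.7143
K_W = (4C−1)/(4C−4) + 0.615/C = 49.857/46.857 + 0.0484 = 1.1124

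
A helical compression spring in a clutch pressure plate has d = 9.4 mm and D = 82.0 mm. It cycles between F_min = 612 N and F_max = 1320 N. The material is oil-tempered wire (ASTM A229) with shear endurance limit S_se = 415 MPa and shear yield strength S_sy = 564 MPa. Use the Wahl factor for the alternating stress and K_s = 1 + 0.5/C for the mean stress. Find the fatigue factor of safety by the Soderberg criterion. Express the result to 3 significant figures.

1.42

C = D/d = 82.0/9.4 = 8.7234; K_W = (4C−1)/(4C−4)+0.615/C = 1.1676; K_s = 1+0.5/C = 1.0573
F_a = (F_max−F_min)/2 = 354 N; F_m = (F_max+F_min)/2 = 966 N
τ_a = K_W·8F_aD/(πd³) = 1.1676 × 88.997 = 103.91 MPa
τ_m = K_s·8F_mD/(πd³) = 1.0573 × 242.86 = 256.78 MPa
Soderberg: 1/n_f = τ_a/S_se + τ_m/S_sy = 103.91/415 + 256.78/564 = 0.25039 + 0.45527 = 0.70567
n_f = 1/0.70567 = 1.417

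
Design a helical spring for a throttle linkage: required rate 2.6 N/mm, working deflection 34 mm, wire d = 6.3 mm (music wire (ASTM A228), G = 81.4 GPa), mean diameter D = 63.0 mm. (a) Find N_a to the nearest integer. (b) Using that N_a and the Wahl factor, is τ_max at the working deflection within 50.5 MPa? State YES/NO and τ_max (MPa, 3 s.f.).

N_a = Gd⁴/(8D³k) = (81.4×10³)(6.3⁴)/(8·63.0³·2.6) = 24.65 → N_a = 25
Actual rate k = Gd⁴/(8D³·25) = 2.5641 N/mm
Working load F = kδ = 2.5641·34 = 87.179 N
C = 63.0/6.3 = 10.0000; K_W = (4C−1)/(4C−4)+0.615/C = 1.1448
τ_max = K_W·8FD/(πd³) = 1.1448·55.934 = 64.035 MPa
τ_max > 50.5 MPa → exceeds allowable

(a) 25 coils; (b) NO, τ_max = 64.0 MPa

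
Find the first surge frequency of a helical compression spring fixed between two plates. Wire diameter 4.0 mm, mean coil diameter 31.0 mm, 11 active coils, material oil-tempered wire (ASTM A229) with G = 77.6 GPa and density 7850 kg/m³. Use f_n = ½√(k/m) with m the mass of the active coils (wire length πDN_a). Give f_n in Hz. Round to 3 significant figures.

134 Hz

k = Gd⁴/(8D³N_a) = (77.6×10³)(4.0⁴)/(8·31.0³·11) = 7.5776 N/mm = 7577.6 N/m
Wire length L = πDN_a = π·31.0·11 = 1071.3 mm
m = ρ·(πd²/4)·L = 7850 × 12.566×10⁻⁶ m² × 1.0713 m = 0.10568 kg
f_n = ½√(k/m) = 0.5·√(7577.6/0.10568) = 0.5·√(71705) = 133.89 Hz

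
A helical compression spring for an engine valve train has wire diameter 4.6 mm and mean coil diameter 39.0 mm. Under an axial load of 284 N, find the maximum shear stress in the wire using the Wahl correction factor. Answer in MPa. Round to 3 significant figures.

Spring index C = D/d = 39.0/4.6 = 8.4783
K_W = (4C−1)/(4C−4) + 0.615/C = 32.913/29.913 + 0.0725 = 1.1728
τ₀ = 8FD/(πd³) = 8·284·39.0/(π·4.6³) = 88608/305.79 = 289.77 MPa
τ_max = K·τ₀ = 1.1728 × 289.77 = 339.85 MPa

340 MPa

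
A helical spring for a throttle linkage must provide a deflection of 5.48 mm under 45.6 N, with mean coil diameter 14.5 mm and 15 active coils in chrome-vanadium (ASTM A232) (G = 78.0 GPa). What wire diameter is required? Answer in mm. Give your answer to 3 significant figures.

2.50 mm

Required rate k = F/δ = 45.6/5.48 = 8.3212 N/mm
d = (8D³N_a·k / G)^(1/4) = (8·14.5³·15·8.3212 / (78.0×10³))^0.25
  = (39.028)^0.25 = 2.4994 mm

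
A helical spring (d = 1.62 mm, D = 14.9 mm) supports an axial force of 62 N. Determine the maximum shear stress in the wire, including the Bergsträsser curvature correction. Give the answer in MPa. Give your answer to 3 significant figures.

Spring index C = D/d = 14.9/1.62 = 9.1975
K_B = (4C+2)/(4C−3) = 38.790/33.790 = 1.1480
τ₀ = 8FD/(πd³) = 8·62·14.9/(π·1.62³) = 7390.4/13.357 = 553.32 MPa
τ_max = K·τ₀ = 1.1480 × 553.32 = 635.19 MPa

635 MPa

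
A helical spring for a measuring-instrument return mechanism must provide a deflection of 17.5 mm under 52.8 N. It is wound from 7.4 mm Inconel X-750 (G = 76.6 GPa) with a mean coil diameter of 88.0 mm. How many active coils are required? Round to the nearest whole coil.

14

Required rate k = F/δ = 52.8/17.5 = 3.0171 N/mm
N_a = Gd⁴/(8D³k) = (76.6×10³ × 7.4⁴)/(8 × 88.0³ × 3.0171)
    = 2.29697e+08 / 1.64488e+07 = 13.96 → 14 coils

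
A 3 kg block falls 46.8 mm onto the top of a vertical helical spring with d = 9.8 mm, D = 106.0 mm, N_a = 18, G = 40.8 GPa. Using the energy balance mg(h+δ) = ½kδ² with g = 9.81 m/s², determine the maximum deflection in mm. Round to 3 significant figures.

51.3 mm

k = Gd⁴/(8D³N_a) = (40.8×10³)(9.8⁴)/(8·106.0³·18) = 2.1942 N/mm
W = mg = 3 × 9.81 = 29.43 N
½kδ² − Wδ − Wh = 0 → δ = (W + √(W² + 2kWh))/k
δ = (29.43 + √(866.12 + 6044.36))/2.1942 = (29.43 + 83.129)/2.1942 = 51.298 mm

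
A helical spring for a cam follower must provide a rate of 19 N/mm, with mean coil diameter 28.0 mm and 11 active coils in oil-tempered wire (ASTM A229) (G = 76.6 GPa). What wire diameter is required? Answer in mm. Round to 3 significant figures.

d = (8D³N_a·k / G)^(1/4) = (8·28.0³·11·19 / (76.6×10³))^0.25
  = (479.16)^0.25 = 4.6786 mm

4.68 mm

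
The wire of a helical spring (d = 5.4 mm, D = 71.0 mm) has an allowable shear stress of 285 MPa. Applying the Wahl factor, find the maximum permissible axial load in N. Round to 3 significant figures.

224 N

C = D/d = 71.0/5.4 = 13.1481
K_W = (4C−1)/(4C−4) + 0.615/C = 51.593/48.593 + 0.0468 = 1.1085
τ_max = K·8FD/(πd³) → F_max = τ_allow·πd³/(8DK)
F_max = 285·π·5.4³/(8·71.0·1.1085) = 1.4099e+05/629.64 = 223.92 N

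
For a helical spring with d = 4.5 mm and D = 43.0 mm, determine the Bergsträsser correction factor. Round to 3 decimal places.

C = D/d = 43.0/4.5 = 9.5556
K_B = (4C+2)/(4C−3) = 40.222/35.222 = 1.1420

1.142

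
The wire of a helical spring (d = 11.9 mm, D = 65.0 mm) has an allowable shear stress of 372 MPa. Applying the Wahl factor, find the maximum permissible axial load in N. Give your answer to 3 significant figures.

C = D/d = 65.0/11.9 = 5.4622
K_W = (4C−1)/(4C−4) + 0.615/C = 20.849/17.849 + 0.1126 = 1.2807
τ_max = K·8FD/(πd³) → F_max = τ_allow·πd³/(8DK)
F_max = 372·π·11.9³/(8·65.0·1.2807) = 1.9694e+06/665.95 = 2957.3 N

2960 N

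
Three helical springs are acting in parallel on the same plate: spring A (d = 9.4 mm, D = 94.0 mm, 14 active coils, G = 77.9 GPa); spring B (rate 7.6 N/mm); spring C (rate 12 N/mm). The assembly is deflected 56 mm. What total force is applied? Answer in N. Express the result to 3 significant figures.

k_A = Gd⁴/(8D³N_a) = (77.9×10³)(9.4⁴)/(8·94.0³·14) = 6.538 N/mm
Parallel: k_eq = 6.538 + 7.6 + 12 = 26.138 N/mm
F = k_eq·δ = 26.138·56 = 1463.7 N

1460 N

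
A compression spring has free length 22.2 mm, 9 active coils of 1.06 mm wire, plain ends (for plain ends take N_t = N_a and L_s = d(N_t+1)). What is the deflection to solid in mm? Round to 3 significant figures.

N_t = 9; L_s = 1.06·10 = 10.6 mm
δ_solid = L₀ − L_s = 22.2 − 10.6 = 11.6 mm

11.6 mm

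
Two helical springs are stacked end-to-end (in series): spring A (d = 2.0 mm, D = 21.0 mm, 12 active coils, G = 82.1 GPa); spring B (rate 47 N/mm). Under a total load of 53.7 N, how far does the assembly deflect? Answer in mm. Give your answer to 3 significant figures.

k_A = Gd⁴/(8D³N_a) = (82.1×10³)(2.0⁴)/(8·21.0³·12) = 1.4775 N/mm
Series: 1/k_eq = 1/1.4775 + 1/47 = 0.69809; k_eq = 1.4325 N/mm
δ = F/k_eq = 53.7/1.4325 = 37.487 mm

37.5 mm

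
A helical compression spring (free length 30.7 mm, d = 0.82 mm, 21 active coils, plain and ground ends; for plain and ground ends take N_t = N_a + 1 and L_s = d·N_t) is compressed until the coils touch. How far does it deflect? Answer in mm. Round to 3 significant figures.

12.7 mm

N_t = 22; L_s = 0.82·22 = 18.04 mm
δ_solid = L₀ − L_s = 30.7 − 18.04 = 12.66 mm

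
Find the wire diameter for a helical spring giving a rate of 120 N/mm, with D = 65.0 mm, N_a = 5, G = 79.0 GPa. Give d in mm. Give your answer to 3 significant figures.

11.4 mm

d = (8D³N_a·k / G)^(1/4) = (8·65.0³·5·120 / (79.0×10³))^0.25
  = (16686)^0.25 = 11.3655 mm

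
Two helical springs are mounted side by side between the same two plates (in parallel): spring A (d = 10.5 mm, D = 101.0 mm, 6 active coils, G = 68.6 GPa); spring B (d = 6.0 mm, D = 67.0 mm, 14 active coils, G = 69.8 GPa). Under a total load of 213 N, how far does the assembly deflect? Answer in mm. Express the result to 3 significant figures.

k_A = Gd⁴/(8D³N_a) = (68.6×10³)(10.5⁴)/(8·101.0³·6) = 16.861 N/mm
k_B = Gd⁴/(8D³N_a) = (69.8×10³)(6.0⁴)/(8·67.0³·14) = 2.6855 N/mm
Parallel: k_eq = 16.861 + 2.6855 = 19.546 N/mm
δ = F/k_eq = 213/19.546 = 10.897 mm

10.9 mm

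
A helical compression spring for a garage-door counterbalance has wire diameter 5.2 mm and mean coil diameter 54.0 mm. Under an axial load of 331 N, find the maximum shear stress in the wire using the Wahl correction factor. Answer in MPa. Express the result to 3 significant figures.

369 MPa

Spring index C = D/d = 54.0/5.2 = 10.3846
K_W = (4C−1)/(4C−4) + 0.615/C = 40.538/37.538 + 0.0592 = 1.1391
τ₀ = 8FD/(πd³) = 8·331·54.0/(π·5.2³) = 142992/441.73 = 323.71 MPa
τ_max = K·τ₀ = 1.1391 × 323.71 = 368.75 MPa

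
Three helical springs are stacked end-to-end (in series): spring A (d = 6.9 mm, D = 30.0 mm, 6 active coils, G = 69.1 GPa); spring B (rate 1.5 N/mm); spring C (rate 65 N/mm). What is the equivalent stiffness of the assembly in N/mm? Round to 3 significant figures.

1.45 N/mm

k_A = Gd⁴/(8D³N_a) = (69.1×10³)(6.9⁴)/(8·30.0³·6) = 120.86 N/mm
Series: 1/k_eq = 1/120.86 + 1/1.5 + 1/65 = 0.69033; k_eq = 1.4486 N/mm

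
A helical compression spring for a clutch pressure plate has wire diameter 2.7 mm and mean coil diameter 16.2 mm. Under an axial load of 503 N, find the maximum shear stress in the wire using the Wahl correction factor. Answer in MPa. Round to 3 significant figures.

1320 MPa

Spring index C = D/d = 16.2/2.7 = 6.0000
K_W = (4C−1)/(4C−4) + 0.615/C = 23.000/20.000 + 0.1025 = 1.2525
τ₀ = 8FD/(πd³) = 8·503·16.2/(π·2.7³) = 65188.8/61.836 = 1054.2 MPa
τ_max = K·τ₀ = 1.2525 × 1054.2 = 1320.4 MPa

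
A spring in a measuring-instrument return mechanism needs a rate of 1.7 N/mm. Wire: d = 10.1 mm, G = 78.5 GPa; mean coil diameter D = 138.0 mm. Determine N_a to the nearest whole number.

N_a = Gd⁴/(8D³k) = (78.5×10³ × 10.1⁴)/(8 × 138.0³ × 1.7)
    = 8.16874e+08 / 3.57418e+07 = 22.85 → 23 coils

23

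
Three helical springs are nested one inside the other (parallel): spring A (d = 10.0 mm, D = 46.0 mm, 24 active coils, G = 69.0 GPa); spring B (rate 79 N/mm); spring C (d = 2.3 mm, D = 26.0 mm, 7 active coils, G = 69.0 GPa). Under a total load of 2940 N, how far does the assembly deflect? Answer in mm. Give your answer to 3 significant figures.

k_A = Gd⁴/(8D³N_a) = (69.0×10³)(10.0⁴)/(8·46.0³·24) = 36.921 N/mm
k_C = Gd⁴/(8D³N_a) = (69.0×10³)(2.3⁴)/(8·26.0³·7) = 1.9618 N/mm
Parallel: k_eq = 36.921 + 79 + 1.9618 = 117.88 N/mm
δ = F/k_eq = 2940/117.88 = 24.94 mm

24.9 mm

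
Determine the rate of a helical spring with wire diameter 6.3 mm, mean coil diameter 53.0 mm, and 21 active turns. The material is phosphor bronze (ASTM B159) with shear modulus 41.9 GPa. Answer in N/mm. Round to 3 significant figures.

k = Gd⁴/(8D³N_a) = (41.9×10³ × 6.3⁴) / (8 × 53.0³ × 21)
  = 6.60049e+07 / 2.50113e+07 = 2.639 N/mm

2.64 N/mm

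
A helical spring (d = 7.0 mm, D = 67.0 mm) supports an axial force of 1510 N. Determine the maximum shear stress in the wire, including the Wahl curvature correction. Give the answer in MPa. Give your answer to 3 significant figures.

865 MPa

Spring index C = D/d = 67.0/7.0 = 9.5714
K_W = (4C−1)/(4C−4) + 0.615/C = 37.286/34.286 + 0.0643 = 1.1518
τ₀ = 8FD/(πd³) = 8·1510·67.0/(π·7.0³) = 809360/1077.6 = 751.1 MPa
τ_max = K·τ₀ = 1.1518 × 751.1 = 865.08 MPa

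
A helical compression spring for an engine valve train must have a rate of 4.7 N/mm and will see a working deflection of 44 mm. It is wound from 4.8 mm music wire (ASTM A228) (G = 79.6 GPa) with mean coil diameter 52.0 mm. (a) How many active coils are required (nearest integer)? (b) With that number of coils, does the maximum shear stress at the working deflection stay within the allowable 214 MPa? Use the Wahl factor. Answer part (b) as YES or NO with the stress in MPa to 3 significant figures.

N_a = Gd⁴/(8D³k) = (79.6×10³)(4.8⁴)/(8·52.0³·4.7) = 7.992 → N_a = 8
Actual rate k = Gd⁴/(8D³·8) = 4.6956 N/mm
Working load F = kδ = 4.6956·44 = 206.6 N
C = 52.0/4.8 = 10.8333; K_W = (4C−1)/(4C−4)+0.615/C = 1.1330
τ_max = K_W·8FD/(πd³) = 1.1330·247.38 = 280.29 MPa
τ_max > 214 MPa → exceeds allowable

(a) 8 coils; (b) NO, τ_max = 280 MPa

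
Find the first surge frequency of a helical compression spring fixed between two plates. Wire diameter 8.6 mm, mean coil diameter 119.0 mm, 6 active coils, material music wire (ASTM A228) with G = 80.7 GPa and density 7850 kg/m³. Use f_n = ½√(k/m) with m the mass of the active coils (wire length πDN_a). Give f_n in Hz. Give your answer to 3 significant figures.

36.5 Hz

k = Gd⁴/(8D³N_a) = (80.7×10³)(8.6⁴)/(8·119.0³·6) = 5.4574 N/mm = 5457.4 N/m
Wire length L = πDN_a = π·119.0·6 = 2243.1 mm
m = ρ·(πd²/4)·L = 7850 × 58.088×10⁻⁶ m² × 2.2431 m = 1.0228 kg
f_n = ½√(k/m) = 0.5·√(5457.4/1.0228) = 0.5·√(5335.6) = 36.522 Hz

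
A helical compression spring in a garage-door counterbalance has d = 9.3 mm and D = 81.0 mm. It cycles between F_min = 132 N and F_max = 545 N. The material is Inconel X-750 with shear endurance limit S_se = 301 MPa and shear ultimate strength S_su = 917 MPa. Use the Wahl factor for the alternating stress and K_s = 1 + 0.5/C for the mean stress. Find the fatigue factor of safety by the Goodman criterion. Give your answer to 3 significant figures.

C = D/d = 81.0/9.3 = 8.7097; K_W = (4C−1)/(4C−4)+0.615/C = 1.1679; K_s = 1+0.5/C = 1.0574
F_a = (F_max−F_min)/2 = 206.5 N; F_m = (F_max+F_min)/2 = 338.5 N
τ_a = K_W·8F_aD/(πd³) = 1.1679 × 52.954 = 61.844 MPa
τ_m = K_s·8F_mD/(πd³) = 1.0574 × 86.803 = 91.786 MPa
Goodman: 1/n_f = τ_a/S_se + τ_m/S_su = 61.844/301 + 91.786/917 = 0.20546 + 0.10009 = 0.30556
n_f = 1/0.30556 = 3.273

3.27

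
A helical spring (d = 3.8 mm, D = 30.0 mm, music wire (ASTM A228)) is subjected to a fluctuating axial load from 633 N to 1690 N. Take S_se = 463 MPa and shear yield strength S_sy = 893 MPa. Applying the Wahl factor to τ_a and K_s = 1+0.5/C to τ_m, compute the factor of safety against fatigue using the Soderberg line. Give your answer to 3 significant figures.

C = D/d = 30.0/3.8 = 7.8947; K_W = (4C−1)/(4C−4)+0.615/C = 1.1867; K_s = 1+0.5/C = 1.0633
F_a = (F_max−F_min)/2 = 528.5 N; F_m = (F_max+F_min)/2 = 1161.5 N
τ_a = K_W·8F_aD/(πd³) = 1.1867 × 735.79 = 873.15 MPa
τ_m = K_s·8F_mD/(πd³) = 1.0633 × 1617.1 = 1719.5 MPa
Soderberg: 1/n_f = τ_a/S_se + τ_m/S_sy = 873.15/463 + 1719.5/893 = 1.88585 + 1.92552 = 3.8114
n_f = 1/3.8114 = 0.2624

0.262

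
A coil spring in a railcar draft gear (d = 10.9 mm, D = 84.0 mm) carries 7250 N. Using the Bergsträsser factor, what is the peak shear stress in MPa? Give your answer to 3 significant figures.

1410 MPa

Spring index C = D/d = 84.0/10.9 = 7.7064
K_B = (4C+2)/(4C−3) = 32.826/27.826 = 1.1797
τ₀ = 8FD/(πd³) = 8·7250·84.0/(π·10.9³) = 4.872e+06/4068.5 = 1197.5 MPa
τ_max = K·τ₀ = 1.1797 × 1197.5 = 1412.7 MPa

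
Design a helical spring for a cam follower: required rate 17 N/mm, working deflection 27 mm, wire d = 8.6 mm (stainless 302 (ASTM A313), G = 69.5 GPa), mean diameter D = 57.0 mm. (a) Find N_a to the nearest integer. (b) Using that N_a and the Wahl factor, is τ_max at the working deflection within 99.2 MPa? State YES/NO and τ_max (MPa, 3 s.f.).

(a) 15 coils; (b) NO, τ_max = 129 MPa

N_a = Gd⁴/(8D³k) = (69.5×10³)(8.6⁴)/(8·57.0³·17) = 15.09 → N_a = 15
Actual rate k = Gd⁴/(8D³·15) = 17.107 N/mm
Working load F = kδ = 17.107·27 = 461.89 N
C = 57.0/8.6 = 6.6279; K_W = (4C−1)/(4C−4)+0.615/C = 1.2261
τ_max = K_W·8FD/(πd³) = 1.2261·105.4 = 129.23 MPa
τ_max > 99.2 MPa → exceeds allowable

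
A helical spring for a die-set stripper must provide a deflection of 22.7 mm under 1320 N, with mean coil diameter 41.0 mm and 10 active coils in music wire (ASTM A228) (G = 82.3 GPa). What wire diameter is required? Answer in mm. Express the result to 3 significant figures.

Required rate k = F/δ = 1320/22.7 = 58.15 N/mm
d = (8D³N_a·k / G)^(1/4) = (8·41.0³·10·58.15 / (82.3×10³))^0.25
  = (3895.7)^0.25 = 7.9004 mm

7.90 mm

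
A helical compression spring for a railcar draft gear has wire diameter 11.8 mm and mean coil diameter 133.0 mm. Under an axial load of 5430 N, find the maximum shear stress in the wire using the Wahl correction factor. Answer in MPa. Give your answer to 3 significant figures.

1260 MPa

Spring index C = D/d = 133.0/11.8 = 11.2712
K_W = (4C−1)/(4C−4) + 0.615/C = 44.085/41.085 + 0.0546 = 1.1276
τ₀ = 8FD/(πd³) = 8·5430·133.0/(π·11.8³) = 5.77752e+06/5161.7 = 1119.3 MPa
τ_max = K·τ₀ = 1.1276 × 1119.3 = 1262.1 MPa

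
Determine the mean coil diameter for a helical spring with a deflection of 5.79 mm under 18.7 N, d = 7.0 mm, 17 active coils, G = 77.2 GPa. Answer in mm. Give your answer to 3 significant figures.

75.0 mm

Required rate k = F/δ = 18.7/5.79 = 3.2297 N/mm
D = (Gd⁴/(8N_a·k))^(1/3) = (77.2×10³·7.0⁴/(8·17·3.2297))^(1/3)
  = (421995)^(1/3) = 75.0071 mm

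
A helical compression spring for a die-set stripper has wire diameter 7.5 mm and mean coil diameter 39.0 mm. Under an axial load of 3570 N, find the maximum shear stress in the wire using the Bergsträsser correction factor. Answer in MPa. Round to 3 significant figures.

1080 MPa

Spring index C = D/d = 39.0/7.5 = 5.2000
K_B = (4C+2)/(4C−3) = 22.800/17.800 = 1.2809
τ₀ = 8FD/(πd³) = 8·3570·39.0/(π·7.5³) = 1.11384e+06/1325.4 = 840.41 MPa
τ_max = K·τ₀ = 1.2809 × 840.41 = 1076.5 MPa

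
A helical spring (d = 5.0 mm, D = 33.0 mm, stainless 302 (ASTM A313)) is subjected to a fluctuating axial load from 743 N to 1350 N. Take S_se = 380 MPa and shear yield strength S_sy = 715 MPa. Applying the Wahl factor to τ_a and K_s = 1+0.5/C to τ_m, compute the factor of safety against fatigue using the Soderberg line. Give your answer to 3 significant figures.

C = D/d = 33.0/5.0 = 6.6000; K_W = (4C−1)/(4C−4)+0.615/C = 1.2271; K_s = 1+0.5/C = 1.0758
F_a = (F_max−F_min)/2 = 303.5 N; F_m = (F_max+F_min)/2 = 1046.5 N
τ_a = K_W·8F_aD/(πd³) = 1.2271 × 204.03 = 250.37 MPa
τ_m = K_s·8F_mD/(πd³) = 1.0758 × 703.53 = 756.83 MPa
Soderberg: 1/n_f = τ_a/S_se + τ_m/S_sy = 250.37/380 + 756.83/715 = 0.65887 + 1.05850 = 1.7174
n_f = 1/1.7174 = 0.5823

0.582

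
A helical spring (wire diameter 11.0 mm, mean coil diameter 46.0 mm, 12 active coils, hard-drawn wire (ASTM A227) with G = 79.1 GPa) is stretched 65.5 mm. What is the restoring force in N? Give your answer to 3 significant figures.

k = Gd⁴/(8D³N_a) = (79.1×10³)(11.0⁴)/(8·46.0³·12) = 123.94 N/mm
F = k·δ = 123.94 × 65.5 = 8117.9 N

8120 N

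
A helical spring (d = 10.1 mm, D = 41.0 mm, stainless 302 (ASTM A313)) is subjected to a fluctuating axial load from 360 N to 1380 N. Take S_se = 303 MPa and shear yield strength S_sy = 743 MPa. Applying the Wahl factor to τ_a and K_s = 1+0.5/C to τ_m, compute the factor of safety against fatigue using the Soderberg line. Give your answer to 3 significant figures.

C = D/d = 41.0/10.1 = 4.0594; K_W = (4C−1)/(4C−4)+0.615/C = 1.3966; K_s = 1+0.5/C = 1.1232
F_a = (F_max−F_min)/2 = 510 N; F_m = (F_max+F_min)/2 = 870 N
τ_a = K_W·8F_aD/(πd³) = 1.3966 × 51.681 = 72.18 MPa
τ_m = K_s·8F_mD/(πd³) = 1.1232 × 88.162 = 99.02 MPa
Soderberg: 1/n_f = τ_a/S_se + τ_m/S_sy = 72.18/303 + 99.02/743 = 0.23822 + 0.13327 = 0.37149
n_f = 1/0.37149 = 2.692

2.69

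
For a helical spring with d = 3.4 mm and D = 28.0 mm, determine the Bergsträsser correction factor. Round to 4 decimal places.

1.1670

C = D/d = 28.0/3.4 = 8.2353
K_B = (4C+2)/(4C−3) = 34.941/29.941 = 1.1670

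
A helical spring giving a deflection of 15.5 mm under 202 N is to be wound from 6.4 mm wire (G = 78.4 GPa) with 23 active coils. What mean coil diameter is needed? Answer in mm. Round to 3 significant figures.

38.0 mm

Required rate k = F/δ = 202/15.5 = 13.032 N/mm
D = (Gd⁴/(8N_a·k))^(1/3) = (78.4×10³·6.4⁴/(8·23·13.032))^(1/3)
  = (54852.8)^(1/3) = 37.9956 mm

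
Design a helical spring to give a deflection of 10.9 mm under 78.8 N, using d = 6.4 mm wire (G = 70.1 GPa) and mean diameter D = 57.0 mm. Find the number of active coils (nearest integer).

11

Required rate k = F/δ = 78.8/10.9 = 7.2294 N/mm
N_a = Gd⁴/(8D³k) = (70.1×10³ × 6.4⁴)/(8 × 57.0³ × 7.2294)
    = 1.17608e+08 / 1.07106e+07 = 10.98 → 11 coils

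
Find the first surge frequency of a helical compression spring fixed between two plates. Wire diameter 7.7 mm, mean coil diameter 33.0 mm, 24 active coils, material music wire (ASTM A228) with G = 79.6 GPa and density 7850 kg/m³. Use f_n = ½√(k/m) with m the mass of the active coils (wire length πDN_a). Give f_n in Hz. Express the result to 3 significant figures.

k = Gd⁴/(8D³N_a) = (79.6×10³)(7.7⁴)/(8·33.0³·24) = 40.554 N/mm = 40554 N/m
Wire length L = πDN_a = π·33.0·24 = 2488.1 mm
m = ρ·(πd²/4)·L = 7850 × 46.566×10⁻⁶ m² × 2.4881 m = 0.90953 kg
f_n = ½√(k/m) = 0.5·√(40554/0.90953) = 0.5·√(44588) = 105.58 Hz

106 Hz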